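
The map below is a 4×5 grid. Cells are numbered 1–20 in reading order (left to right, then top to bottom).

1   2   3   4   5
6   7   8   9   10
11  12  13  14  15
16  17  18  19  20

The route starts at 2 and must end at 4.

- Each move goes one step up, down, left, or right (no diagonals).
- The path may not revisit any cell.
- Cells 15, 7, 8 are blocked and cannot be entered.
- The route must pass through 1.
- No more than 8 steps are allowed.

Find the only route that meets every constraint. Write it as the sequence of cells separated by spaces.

2 1 6 11 12 13 14 9 4

Any route must reach 1 and still end at 4 within 8 moves, so the order of the required stops is forced.
Route from 2: left to 1, 2× down (reaching 11), 3× right (reaching 14), 2× up (reaching 4) — 8 moves in all.
Check: all required cells visited; 8 ≤ 8 moves.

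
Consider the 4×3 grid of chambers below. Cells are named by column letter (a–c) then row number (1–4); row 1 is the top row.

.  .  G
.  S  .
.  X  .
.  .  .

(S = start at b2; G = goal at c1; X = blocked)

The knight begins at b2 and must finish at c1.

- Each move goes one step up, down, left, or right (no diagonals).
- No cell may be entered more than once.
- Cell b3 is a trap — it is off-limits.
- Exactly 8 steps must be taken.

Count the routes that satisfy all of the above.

1

Need simple routes of exactly 8 moves from b2 to c1 (Manhattan distance 2, so 3 moves are spent on a detour and 3 undoing it).
Enumerating: b2 a2 a3 a4 b4 c4 c3 c2 c1.
That gives 1 route.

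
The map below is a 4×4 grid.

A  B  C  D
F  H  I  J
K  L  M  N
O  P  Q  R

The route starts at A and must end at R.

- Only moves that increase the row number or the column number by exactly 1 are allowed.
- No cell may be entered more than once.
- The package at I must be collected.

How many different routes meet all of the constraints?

9

A right/down-only route from A to R makes exactly 3 down-moves and 3 right-moves in some order.
With no other constraints that would be C(6,3) = 20 routes.
Split at I and multiply the segment counts: A→I: 3; I→R: 3; product = 9.
That gives 9 routes.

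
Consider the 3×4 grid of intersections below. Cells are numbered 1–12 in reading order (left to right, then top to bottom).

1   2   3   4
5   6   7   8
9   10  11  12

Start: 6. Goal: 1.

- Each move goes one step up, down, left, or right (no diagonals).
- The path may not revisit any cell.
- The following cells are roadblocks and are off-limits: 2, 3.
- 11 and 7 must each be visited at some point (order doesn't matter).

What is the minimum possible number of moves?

6

Any route passes through 11 and 7 in some order between 6 and 1. Summing Manhattan distances along each leg and taking the cheapest ordering (6 → 7 → 11 → 1) gives a lower bound of 1 + 1 + 4 = 6 moves.
A route of 6 moves achieves this: 6 → 7 → 11 → 10 → 9 → 5 → 1.
Since 6 matches the lower bound, it is optimal.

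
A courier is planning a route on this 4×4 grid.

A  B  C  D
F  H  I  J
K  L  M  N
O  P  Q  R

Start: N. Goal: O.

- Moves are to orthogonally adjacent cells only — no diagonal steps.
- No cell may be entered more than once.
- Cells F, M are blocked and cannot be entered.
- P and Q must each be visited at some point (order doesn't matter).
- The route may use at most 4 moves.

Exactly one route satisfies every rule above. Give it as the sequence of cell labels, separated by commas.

Any route must reach P and Q and still end at O within 4 moves, so the order of the required stops is forced.
Route from N: down 1 to R, left 3 to O — 4 moves in all.
Check: all required cells visited; 4 ≤ 4 moves.

N, R, Q, P, O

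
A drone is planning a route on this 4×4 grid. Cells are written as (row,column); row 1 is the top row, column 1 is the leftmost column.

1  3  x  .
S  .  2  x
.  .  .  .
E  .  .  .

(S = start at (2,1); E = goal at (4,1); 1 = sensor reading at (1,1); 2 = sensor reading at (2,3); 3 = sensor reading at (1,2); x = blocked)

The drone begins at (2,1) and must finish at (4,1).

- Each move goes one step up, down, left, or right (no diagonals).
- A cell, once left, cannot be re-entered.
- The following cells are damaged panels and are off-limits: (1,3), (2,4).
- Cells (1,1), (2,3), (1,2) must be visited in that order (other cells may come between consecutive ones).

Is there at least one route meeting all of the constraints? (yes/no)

no

Ignoring the required order, 6 revisit-free routes from (2,1) to (4,1) pass through all of (1,1), (2,3), and (1,2); the waypoint orders that occur are (1,1) → (1,2) → (2,3) (6) — never (1,1) → (2,3) → (1,2).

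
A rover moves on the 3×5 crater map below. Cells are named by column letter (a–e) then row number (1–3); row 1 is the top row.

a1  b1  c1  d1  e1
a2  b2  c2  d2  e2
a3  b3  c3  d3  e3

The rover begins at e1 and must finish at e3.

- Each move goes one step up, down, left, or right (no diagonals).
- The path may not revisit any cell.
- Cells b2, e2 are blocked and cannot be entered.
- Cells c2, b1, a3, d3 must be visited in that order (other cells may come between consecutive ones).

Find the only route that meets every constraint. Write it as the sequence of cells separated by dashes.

e1 - d1 - d2 - c2 - c1 - b1 - a1 - a2 - a3 - b3 - c3 - d3 - e3

The waypoints must appear in the order c2, b1, a3, d3, with no cell reused.
Route from e1: left to d1, down to d2, left to c2, up to c1, 2× left (reaching a1), 2× down (reaching a3), 4× right (reaching e3) — 12 moves in all.
Check: order respected (c2 at step 3, b1 at step 5, a3 at step 8, d3 at step 11).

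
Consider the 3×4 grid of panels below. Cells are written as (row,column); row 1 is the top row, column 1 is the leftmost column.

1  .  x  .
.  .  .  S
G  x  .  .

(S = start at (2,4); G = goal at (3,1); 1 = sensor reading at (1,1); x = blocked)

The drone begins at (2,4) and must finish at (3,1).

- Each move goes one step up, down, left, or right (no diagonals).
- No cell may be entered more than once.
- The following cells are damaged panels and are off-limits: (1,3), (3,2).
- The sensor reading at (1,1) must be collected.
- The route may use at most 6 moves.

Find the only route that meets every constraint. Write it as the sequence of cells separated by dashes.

(2,4) - (2,3) - (2,2) - (1,2) - (1,1) - (2,1) - (3,1)

The 6-move cap with required stops at (1,1) leaves no slack for detours.
Route from (2,4): 2× left (reaching (2,2)), up to (1,2), left to (1,1), 2× down (reaching (3,1)) — 6 moves in all.
Check: all required cells visited; 6 ≤ 6 moves.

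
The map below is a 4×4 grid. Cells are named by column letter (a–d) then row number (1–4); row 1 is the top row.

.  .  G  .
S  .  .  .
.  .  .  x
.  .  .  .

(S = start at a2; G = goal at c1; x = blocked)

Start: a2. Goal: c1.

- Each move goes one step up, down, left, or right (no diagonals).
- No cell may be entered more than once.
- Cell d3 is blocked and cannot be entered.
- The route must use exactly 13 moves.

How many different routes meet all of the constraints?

1

Need simple routes of exactly 13 moves from a2 to c1 (Manhattan distance 3, so 5 moves are spent on a detour and 5 undoing it).
Enumerating: a2 a1 b1 b2 b3 a3 a4 b4 c4 c3 c2 d2 d1 c1.
That gives 1 route.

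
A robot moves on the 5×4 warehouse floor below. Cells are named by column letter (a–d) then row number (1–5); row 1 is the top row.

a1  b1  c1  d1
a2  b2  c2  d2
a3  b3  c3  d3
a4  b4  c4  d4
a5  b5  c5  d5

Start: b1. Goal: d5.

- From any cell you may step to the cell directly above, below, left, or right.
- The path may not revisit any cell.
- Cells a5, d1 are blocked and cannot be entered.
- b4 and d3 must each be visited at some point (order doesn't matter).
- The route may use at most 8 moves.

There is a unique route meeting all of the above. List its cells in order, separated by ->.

Any route must reach b4 and d3 and still end at d5 within 8 moves, so the order of the required stops is forced.
Route from b1: 3× down (reaching b4), right to c4, up to c3, right to d3, 2× down (reaching d5) — 8 moves in all.
Check: all required cells visited; 8 ≤ 8 moves.

b1 -> b2 -> b3 -> b4 -> c4 -> c3 -> d3 -> d4 -> d5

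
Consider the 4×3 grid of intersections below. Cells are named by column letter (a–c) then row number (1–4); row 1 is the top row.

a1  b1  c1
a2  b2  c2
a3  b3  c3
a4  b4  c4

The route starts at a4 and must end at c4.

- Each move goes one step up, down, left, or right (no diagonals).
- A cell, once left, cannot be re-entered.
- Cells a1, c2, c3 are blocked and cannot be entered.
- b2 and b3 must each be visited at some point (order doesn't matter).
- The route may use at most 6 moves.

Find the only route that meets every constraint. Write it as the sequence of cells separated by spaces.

a4 a3 a2 b2 b3 b4 c4

Any route must reach b2 and b3 and still end at c4 within 6 moves, so the order of the required stops is forced.
Route from a4: up 2 to a2, right 1 to b2, down 2 to b4, right 1 to c4 — 6 moves in all.
Check: all required cells visited; 6 ≤ 6 moves.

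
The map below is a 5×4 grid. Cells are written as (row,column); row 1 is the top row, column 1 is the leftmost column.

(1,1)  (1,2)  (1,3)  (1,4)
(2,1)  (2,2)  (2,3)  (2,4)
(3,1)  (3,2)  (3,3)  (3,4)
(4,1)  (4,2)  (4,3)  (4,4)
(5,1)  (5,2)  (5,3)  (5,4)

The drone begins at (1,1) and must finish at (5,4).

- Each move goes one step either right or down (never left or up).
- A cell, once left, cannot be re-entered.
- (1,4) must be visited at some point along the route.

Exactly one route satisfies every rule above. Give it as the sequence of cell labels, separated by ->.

(1,1) -> (1,2) -> (1,3) -> (1,4) -> (2,4) -> (3,4) -> (4,4) -> (5,4)

Moves only go right or down, so the column and row indices never decrease.
Route from (1,1): 3× right (reaching (1,4)), 4× down (reaching (5,4)) — 7 moves in all.
Check: all required cells visited.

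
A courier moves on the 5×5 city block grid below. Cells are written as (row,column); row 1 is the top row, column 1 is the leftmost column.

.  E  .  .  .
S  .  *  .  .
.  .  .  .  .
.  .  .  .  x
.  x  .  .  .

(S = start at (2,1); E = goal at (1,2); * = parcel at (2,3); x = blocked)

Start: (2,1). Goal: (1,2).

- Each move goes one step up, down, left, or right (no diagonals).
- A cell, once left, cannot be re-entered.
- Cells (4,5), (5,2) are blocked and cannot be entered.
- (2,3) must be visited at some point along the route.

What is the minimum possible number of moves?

4

Any route passes through (2,3) somewhere between (2,1) and (1,2). Summing Manhattan distances along the two legs ((2,1) → (2,3) → (1,2)) gives a lower bound of 2 + 2 = 4 moves.
A route of 4 moves achieves this: (2,1) → (2,2) → (2,3) → (1,3) → (1,2).
Since 4 matches the lower bound, it is optimal.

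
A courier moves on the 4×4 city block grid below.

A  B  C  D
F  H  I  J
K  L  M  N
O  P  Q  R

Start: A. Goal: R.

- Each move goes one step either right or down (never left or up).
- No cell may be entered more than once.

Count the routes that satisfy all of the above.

A right/down-only route from A to R makes exactly 3 down-moves and 3 right-moves in some order.
With no other constraints that would be C(6,3) = 20 routes.
That gives 20 routes.

20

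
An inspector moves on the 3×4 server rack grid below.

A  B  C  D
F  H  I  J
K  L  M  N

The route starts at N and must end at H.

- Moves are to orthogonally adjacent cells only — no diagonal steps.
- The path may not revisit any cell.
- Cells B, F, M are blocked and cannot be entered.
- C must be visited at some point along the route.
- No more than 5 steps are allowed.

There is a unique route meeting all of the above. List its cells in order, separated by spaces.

N J D C I H

The 5-move cap with required stops at C leaves no slack for detours.
Route from N: up 2 to D, left 1 to C, down 1 to I, left 1 to H — 5 moves in all.
Check: all required cells visited; 5 ≤ 5 moves.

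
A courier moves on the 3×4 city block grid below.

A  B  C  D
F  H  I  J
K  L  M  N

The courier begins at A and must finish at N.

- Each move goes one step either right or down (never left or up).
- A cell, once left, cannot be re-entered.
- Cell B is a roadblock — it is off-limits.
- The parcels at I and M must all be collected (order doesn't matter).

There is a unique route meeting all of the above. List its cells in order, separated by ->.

A -> F -> H -> I -> M -> N

Moves only go right or down, so the column and row indices never decrease.
Route from A: down 1 to F, right 2 to I, down 1 to M, right 1 to N — 5 moves in all.
Check: all required cells visited.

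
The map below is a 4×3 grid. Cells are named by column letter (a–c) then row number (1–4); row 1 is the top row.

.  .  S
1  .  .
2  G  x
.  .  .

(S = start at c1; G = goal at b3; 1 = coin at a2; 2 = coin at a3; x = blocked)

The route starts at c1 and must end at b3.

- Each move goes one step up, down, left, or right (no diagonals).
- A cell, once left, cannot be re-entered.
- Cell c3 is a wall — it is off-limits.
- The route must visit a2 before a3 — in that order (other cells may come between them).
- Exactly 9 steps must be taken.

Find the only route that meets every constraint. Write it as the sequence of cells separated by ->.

c1 -> c2 -> b2 -> b1 -> a1 -> a2 -> a3 -> a4 -> b4 -> b3

The waypoints must appear in the order a2, a3, with no cell reused.
Route from c1: down to c2, left to b2, up to b1, left to a1, 3× down (reaching a4), right to b4, up to b3 — 9 moves in all.
Check: order respected (1 at step 5, 2 at step 6); 9 moves as required.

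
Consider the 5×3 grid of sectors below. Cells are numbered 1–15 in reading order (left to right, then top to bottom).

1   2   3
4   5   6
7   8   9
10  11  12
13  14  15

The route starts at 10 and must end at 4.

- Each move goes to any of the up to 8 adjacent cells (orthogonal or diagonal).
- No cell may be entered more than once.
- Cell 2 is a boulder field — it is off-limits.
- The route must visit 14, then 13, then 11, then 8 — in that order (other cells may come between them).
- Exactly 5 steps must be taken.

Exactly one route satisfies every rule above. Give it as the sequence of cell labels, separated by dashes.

10 - 14 - 13 - 11 - 8 - 4

The waypoints must appear in the order 14, 13, 11, 8, with no cell reused.
Route from 10: down-right 1 to 14, left 1 to 13, up-right 1 to 11, up 1 to 8, up-left 1 to 4 — 5 moves in all.
Check: order respected (14 at step 1, 13 at step 2, 11 at step 3, 8 at step 4); 5 moves as required.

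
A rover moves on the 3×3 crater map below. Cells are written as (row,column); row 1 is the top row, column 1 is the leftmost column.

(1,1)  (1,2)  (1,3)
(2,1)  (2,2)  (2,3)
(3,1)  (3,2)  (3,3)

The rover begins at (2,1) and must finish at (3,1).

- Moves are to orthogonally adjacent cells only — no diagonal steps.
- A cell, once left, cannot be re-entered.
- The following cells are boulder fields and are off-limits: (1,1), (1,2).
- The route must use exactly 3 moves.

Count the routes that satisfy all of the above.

Need simple routes of exactly 3 moves from (2,1) to (3,1) (Manhattan distance 1, so 1 moves are spent on a detour and 1 undoing it).
Enumerating: (2,1) (2,2) (3,2) (3,1).
That gives 1 route.

1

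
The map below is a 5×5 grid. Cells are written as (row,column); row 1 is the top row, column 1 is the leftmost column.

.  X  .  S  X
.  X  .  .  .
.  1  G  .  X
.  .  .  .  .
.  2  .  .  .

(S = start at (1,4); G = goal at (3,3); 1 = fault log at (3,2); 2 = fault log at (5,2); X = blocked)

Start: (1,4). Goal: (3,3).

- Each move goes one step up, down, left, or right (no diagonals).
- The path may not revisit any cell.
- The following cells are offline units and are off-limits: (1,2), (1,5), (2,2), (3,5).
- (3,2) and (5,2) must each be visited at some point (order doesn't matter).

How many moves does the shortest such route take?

9

Any route passes through (3,2) and (5,2) in some order between (1,4) and (3,3). Summing Manhattan distances along each leg and taking the cheapest ordering ((1,4) → (3,2) → (5,2) → (3,3)) gives a lower bound of 4 + 2 + 3 = 9 moves.
A route of 9 moves achieves this: (1,4) → (2,4) → (3,4) → (4,4) → (5,4) → (5,3) → (5,2) → (4,2) → (3,2) → (3,3).
Since 9 matches the lower bound, it is optimal.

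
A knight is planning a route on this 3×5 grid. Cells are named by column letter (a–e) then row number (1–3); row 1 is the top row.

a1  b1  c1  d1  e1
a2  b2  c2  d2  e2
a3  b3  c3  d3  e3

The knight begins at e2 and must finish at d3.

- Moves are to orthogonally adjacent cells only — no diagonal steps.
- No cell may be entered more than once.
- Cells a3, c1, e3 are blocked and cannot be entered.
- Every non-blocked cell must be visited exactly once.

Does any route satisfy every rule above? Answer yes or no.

no

Colour the cells like a checkerboard: each orthogonal step flips colour, so a Hamiltonian route alternates colours. Here there are 5 cells of one colour and 7 of the other, with start on the same colour as the goal — the counts and endpoints can't be arranged into an alternating sequence of length 12, so no Hamiltonian route exists.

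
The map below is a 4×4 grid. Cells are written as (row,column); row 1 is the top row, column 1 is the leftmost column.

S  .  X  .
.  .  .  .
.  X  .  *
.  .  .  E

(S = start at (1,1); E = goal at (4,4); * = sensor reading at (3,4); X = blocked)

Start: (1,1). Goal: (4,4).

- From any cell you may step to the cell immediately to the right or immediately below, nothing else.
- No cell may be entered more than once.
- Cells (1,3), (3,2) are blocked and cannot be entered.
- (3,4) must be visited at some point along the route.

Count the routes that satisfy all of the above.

4

A right/down-only route from (1,1) to (4,4) makes exactly 3 down-moves and 3 right-moves in some order.
With no other constraints that would be C(6,3) = 20 routes.
Split at (3,4) and multiply the segment counts (each segment already excludes blocked cells): (1,1)→(3,4): 4; (3,4)→(4,4): 1; product = 4.
That gives 4 routes.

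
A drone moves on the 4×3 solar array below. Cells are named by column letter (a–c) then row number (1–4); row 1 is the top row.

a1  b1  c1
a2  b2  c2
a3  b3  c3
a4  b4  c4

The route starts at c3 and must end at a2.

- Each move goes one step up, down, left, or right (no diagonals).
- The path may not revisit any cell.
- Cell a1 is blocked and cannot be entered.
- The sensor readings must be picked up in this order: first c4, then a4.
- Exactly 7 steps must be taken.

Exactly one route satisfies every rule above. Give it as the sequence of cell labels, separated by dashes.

The waypoints must appear in the order c4, a4, with no cell reused.
Route from c3: down 1 to c4, left 2 to a4, up 1 to a3, right 1 to b3, up 1 to b2, left 1 to a2 — 7 moves in all.
Check: order respected (c4 at step 1, a4 at step 3); 7 moves as required.

c3 - c4 - b4 - a4 - a3 - b3 - b2 - a2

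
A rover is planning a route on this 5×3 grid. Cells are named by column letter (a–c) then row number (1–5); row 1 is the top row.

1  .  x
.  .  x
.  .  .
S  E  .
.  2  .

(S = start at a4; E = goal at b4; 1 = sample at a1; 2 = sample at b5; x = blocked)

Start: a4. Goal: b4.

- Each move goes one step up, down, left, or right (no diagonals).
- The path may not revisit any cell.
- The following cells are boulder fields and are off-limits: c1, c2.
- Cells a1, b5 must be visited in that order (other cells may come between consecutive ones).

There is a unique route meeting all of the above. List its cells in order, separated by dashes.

a4 - a3 - a2 - a1 - b1 - b2 - b3 - c3 - c4 - c5 - b5 - b4

The waypoints must appear in the order a1, b5, with no cell reused.
Route from a4: up 3 to a1, right 1 to b1, down 2 to b3, right 1 to c3, down 2 to c5, left 1 to b5, up 1 to b4 — 11 moves in all.
Check: order respected (1 at step 3, 2 at step 10).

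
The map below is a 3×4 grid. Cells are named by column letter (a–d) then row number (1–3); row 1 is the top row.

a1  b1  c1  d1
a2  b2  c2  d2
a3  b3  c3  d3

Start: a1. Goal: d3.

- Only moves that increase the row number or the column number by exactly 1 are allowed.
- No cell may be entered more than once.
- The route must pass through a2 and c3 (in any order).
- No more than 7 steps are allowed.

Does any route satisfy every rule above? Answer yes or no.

yes

One route that works: a1 → a2 → a3 → b3 → c3 → d3.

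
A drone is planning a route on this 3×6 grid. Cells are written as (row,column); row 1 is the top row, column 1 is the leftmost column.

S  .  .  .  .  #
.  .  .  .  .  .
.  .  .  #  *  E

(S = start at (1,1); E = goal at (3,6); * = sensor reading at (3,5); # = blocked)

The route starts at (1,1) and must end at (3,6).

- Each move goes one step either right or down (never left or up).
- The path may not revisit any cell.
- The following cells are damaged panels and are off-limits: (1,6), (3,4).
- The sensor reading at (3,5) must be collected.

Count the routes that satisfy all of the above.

5

A right/down-only route from (1,1) to (3,6) makes exactly 2 down-moves and 5 right-moves in some order.
With no other constraints that would be C(7,2) = 21 routes.
Split at (3,5) and multiply the segment counts (each segment already excludes blocked cells): (1,1)→(3,5): 5; (3,5)→(3,6): 1; product = 5.
That gives 5 routes.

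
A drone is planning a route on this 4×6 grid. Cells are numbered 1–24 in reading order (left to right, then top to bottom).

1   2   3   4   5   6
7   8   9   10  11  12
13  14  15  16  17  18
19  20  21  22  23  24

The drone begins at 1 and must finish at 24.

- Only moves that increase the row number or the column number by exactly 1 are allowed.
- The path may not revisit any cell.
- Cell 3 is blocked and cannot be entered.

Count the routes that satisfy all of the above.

A right/down-only route from 1 to 24 makes exactly 3 down-moves and 5 right-moves in some order.
With no other constraints that would be C(8,3) = 56 routes.
Subtract routes through each blocked cell (inclusion–exclusion for overlaps): − through 3: 20 → 36.
That gives 36 routes.

36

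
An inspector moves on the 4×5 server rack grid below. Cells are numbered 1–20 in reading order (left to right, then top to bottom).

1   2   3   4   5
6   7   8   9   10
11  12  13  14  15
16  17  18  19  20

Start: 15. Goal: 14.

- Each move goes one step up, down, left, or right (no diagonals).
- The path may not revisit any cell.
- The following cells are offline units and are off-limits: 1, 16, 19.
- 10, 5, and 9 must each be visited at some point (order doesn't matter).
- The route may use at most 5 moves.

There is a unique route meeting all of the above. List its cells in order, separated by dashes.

15 - 10 - 5 - 4 - 9 - 14

Any route must reach 10, 5, and 9 and still end at 14 within 5 moves, so the order of the required stops is forced.
Route from 15: 2× up (reaching 5), left to 4, 2× down (reaching 14) — 5 moves in all.
Check: all required cells visited; 5 ≤ 5 moves.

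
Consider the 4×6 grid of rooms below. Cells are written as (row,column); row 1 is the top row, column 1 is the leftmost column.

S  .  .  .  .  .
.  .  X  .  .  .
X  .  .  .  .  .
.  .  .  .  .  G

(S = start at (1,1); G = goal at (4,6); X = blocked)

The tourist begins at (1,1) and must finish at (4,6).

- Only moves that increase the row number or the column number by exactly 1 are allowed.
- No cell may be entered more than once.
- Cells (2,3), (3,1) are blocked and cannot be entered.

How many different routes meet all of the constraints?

A right/down-only route from (1,1) to (4,6) makes exactly 3 down-moves and 5 right-moves in some order.
With no other constraints that would be C(8,3) = 56 routes.
Subtract routes through each blocked cell (inclusion–exclusion for overlaps): − through (2,3): 30 − through (3,1): 6 → 20.
That gives 20 routes.

20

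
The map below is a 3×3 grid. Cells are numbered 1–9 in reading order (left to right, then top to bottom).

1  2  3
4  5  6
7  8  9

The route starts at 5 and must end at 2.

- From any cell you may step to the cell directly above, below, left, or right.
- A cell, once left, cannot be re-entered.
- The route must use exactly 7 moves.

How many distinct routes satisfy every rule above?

2

Need simple routes of exactly 7 moves from 5 to 2 (Manhattan distance 1, so 3 moves are spent on a detour and 3 undoing it).
Enumerating: 5 4 7 8 9 6 3 2 | 5 6 9 8 7 4 1 2.
That gives 2 routes.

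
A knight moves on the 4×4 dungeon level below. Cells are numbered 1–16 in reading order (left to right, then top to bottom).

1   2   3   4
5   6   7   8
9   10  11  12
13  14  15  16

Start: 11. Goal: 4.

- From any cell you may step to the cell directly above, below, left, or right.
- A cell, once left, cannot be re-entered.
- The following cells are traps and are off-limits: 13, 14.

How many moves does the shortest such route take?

3

The Manhattan distance from 11 to 4 is |3−1| + |3−4| = 3, so at least 3 moves are needed.
A route of 3 moves achieves this: 11 → 7 → 3 → 4.
Since 3 matches the lower bound, it is optimal.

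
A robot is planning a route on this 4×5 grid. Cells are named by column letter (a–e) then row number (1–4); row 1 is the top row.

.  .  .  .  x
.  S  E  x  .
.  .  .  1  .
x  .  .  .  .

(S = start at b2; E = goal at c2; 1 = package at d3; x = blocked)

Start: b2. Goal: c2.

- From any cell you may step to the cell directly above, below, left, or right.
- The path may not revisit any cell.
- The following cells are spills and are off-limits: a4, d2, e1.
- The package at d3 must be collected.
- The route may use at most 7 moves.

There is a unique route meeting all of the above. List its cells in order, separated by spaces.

Any route must reach d3 and still end at c2 within 7 moves, so the order of the required stops is forced.
Route from b2: 2× down (reaching b4), 2× right (reaching d4), up to d3, left to c3, up to c2 — 7 moves in all.
Check: all required cells visited; 7 ≤ 7 moves.

b2 b3 b4 c4 d4 d3 c3 c2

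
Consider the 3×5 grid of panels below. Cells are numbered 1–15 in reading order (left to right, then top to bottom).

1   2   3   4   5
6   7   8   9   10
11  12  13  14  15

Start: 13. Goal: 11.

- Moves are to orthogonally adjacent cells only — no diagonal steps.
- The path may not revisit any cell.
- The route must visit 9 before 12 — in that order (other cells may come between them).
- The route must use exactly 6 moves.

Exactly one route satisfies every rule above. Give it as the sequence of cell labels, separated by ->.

13 -> 14 -> 9 -> 8 -> 7 -> 12 -> 11

The waypoints must appear in the order 9, 12, with no cell reused.
Route from 13: right to 14, up to 9, 2× left (reaching 7), down to 12, left to 11 — 6 moves in all.
Check: order respected (9 at step 2, 12 at step 5); 6 moves as required.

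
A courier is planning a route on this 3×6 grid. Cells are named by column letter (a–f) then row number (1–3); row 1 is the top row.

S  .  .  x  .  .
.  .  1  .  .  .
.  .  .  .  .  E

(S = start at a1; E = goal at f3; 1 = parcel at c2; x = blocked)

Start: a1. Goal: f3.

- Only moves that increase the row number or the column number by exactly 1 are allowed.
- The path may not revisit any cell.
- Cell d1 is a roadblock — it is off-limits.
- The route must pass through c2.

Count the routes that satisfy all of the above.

12

A right/down-only route from a1 to f3 makes exactly 2 down-moves and 5 right-moves in some order.
With no other constraints that would be C(7,2) = 21 routes.
Split at c2 and multiply the segment counts (each segment already excludes blocked cells): a1→c2: 3; c2→f3: 4; product = 12.
That gives 12 routes.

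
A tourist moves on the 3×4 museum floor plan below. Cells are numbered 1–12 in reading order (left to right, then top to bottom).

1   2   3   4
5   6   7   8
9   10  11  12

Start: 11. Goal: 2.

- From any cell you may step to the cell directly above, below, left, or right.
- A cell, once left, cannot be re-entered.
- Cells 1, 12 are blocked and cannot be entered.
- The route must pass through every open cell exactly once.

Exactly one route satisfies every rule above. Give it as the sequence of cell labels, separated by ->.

11 -> 10 -> 9 -> 5 -> 6 -> 7 -> 8 -> 4 -> 3 -> 2

Need to visit all 10 open cells exactly once, starting at 11 and ending at 2.
Route from 11: 2× left (reaching 9), up to 5, 3× right (reaching 8), up to 4, 2× left (reaching 2) — 9 moves in all.
Check: all 10 open cells covered.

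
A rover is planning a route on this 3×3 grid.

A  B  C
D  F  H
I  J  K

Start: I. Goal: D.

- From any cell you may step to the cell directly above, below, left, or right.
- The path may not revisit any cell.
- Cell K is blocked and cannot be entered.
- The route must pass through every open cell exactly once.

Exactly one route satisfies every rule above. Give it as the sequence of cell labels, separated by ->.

Need to visit all 8 open cells exactly once, starting at I and ending at D.
Cell A has only two open neighbours (D and B), so the path must pass straight through it: one of those is the cell it's entered from and the other is where it exits.
Route from I: right 1 to J, up 1 to F, right 1 to H, up 1 to C, left 2 to A, down 1 to D — 7 moves in all.
Check: all 8 open cells covered.

I -> J -> F -> H -> C -> B -> A -> D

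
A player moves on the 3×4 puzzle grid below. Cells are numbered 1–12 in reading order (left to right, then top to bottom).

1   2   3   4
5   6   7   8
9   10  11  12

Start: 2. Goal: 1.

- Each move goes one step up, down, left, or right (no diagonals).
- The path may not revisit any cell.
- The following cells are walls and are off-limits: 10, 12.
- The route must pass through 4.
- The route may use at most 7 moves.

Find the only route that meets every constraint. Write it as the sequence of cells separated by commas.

The budget equals the shortest possible length, so every move has to be on a shortest route through the required cells.
Route from 2: 2× right (reaching 4), down to 8, 3× left (reaching 5), up to 1 — 7 moves in all.
Check: all required cells visited; 7 ≤ 7 moves.

2, 3, 4, 8, 7, 6, 5, 1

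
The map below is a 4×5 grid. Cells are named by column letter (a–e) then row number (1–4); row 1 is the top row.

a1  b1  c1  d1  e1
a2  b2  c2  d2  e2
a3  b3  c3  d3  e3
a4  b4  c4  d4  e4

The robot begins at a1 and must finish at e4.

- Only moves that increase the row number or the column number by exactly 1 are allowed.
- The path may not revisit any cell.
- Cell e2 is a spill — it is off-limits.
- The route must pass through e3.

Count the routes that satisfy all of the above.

10

A right/down-only route from a1 to e4 makes exactly 3 down-moves and 4 right-moves in some order.
With no other constraints that would be C(7,3) = 35 routes.
Split at e3 and multiply the segment counts (each segment already excludes blocked cells): a1→e3: 10; e3→e4: 1; product = 10.
That gives 10 routes.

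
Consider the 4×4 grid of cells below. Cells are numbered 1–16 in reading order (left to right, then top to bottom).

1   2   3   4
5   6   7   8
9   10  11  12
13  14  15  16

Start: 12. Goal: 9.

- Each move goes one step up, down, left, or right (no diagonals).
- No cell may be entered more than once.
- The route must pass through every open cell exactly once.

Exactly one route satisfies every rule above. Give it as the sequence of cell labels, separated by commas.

12, 16, 15, 11, 7, 8, 4, 3, 2, 1, 5, 6, 10, 14, 13, 9

Need to visit all 16 open cells exactly once, starting at 12 and ending at 9.
Route from 12: down 1 to 16, left 1 to 15, up 2 to 7, right 1 to 8, up 1 to 4, left 3 to 1, down 1 to 5, right 1 to 6, down 2 to 14, left 1 to 13, up 1 to 9 — 15 moves in all.
Check: all 16 open cells covered.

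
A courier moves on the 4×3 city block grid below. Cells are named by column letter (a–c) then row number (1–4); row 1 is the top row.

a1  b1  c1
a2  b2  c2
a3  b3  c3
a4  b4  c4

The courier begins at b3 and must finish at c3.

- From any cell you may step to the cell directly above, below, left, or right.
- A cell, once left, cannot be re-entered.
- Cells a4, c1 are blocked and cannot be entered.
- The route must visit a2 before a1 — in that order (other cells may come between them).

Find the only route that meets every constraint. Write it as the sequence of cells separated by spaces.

b3 a3 a2 a1 b1 b2 c2 c3

The waypoints must appear in the order a2, a1, with no cell reused.
Route from b3: left 1 to a3, up 2 to a1, right 1 to b1, down 1 to b2, right 1 to c2, down 1 to c3 — 7 moves in all.
Check: order respected (a2 at step 2, a1 at step 3).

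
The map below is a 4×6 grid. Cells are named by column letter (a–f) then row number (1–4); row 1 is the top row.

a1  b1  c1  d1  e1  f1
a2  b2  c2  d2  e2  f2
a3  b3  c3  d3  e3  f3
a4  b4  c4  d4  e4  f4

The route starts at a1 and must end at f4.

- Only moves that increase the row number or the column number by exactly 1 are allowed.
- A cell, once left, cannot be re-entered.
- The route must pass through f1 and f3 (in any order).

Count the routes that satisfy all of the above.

1

A right/down-only route from a1 to f4 makes exactly 3 down-moves and 5 right-moves in some order.
With no other constraints that would be C(8,3) = 56 routes.
A monotone route can only reach the required cells in the order f1, f3, so split there and multiply the segment counts: a1→f1: 1; f1→f3: 1; f3→f4: 1; product = 1.
That gives 1 route.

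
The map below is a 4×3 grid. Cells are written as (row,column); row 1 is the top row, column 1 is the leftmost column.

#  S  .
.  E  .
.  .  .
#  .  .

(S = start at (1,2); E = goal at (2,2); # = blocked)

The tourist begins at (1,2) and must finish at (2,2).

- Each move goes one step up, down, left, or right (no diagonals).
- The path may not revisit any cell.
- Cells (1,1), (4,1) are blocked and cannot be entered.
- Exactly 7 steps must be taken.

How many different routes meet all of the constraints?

2

Need simple routes of exactly 7 moves from (1,2) to (2,2) (Manhattan distance 1, so 3 moves are spent on a detour and 3 undoing it).
Enumerating: (1,2) (1,3) (2,3) (3,3) (4,3) (4,2) (3,2) (2,2) | (1,2) (1,3) (2,3) (3,3) (3,2) (3,1) (2,1) (2,2).
That gives 2 routes.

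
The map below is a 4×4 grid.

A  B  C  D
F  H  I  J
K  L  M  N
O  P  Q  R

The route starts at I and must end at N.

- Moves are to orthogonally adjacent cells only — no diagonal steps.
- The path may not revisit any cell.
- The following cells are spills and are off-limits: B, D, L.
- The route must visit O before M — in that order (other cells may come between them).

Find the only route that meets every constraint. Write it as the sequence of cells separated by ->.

The waypoints must appear in the order O, M, with no cell reused.
Route from I: left 2 to F, down 2 to O, right 2 to Q, up 1 to M, right 1 to N — 8 moves in all.
Check: order respected (O at step 4, M at step 7).

I -> H -> F -> K -> O -> P -> Q -> M -> N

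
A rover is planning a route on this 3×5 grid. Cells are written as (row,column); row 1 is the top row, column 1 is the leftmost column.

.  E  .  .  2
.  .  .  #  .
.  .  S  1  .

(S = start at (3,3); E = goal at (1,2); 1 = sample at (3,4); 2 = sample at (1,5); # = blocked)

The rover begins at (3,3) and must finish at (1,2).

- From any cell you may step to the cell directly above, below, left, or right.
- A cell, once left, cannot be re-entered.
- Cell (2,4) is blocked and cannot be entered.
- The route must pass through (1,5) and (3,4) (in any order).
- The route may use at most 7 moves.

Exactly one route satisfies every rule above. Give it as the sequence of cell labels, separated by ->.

The 7-move cap with required stops at (1,5), (3,4) leaves no slack for detours.
Route from (3,3): 2× right (reaching (3,5)), 2× up (reaching (1,5)), 3× left (reaching (1,2)) — 7 moves in all.
Check: all required cells visited; 7 ≤ 7 moves.

(3,3) -> (3,4) -> (3,5) -> (2,5) -> (1,5) -> (1,4) -> (1,3) -> (1,2)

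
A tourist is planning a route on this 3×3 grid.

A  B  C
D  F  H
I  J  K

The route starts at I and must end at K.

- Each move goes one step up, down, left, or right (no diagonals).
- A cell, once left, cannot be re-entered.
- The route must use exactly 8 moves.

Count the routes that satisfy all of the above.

2

Need simple routes of exactly 8 moves from I to K (Manhattan distance 2, so 3 moves are spent on a detour and 3 undoing it).
Enumerating: I D A B C H F J K | I J F D A B C H K.
That gives 2 routes.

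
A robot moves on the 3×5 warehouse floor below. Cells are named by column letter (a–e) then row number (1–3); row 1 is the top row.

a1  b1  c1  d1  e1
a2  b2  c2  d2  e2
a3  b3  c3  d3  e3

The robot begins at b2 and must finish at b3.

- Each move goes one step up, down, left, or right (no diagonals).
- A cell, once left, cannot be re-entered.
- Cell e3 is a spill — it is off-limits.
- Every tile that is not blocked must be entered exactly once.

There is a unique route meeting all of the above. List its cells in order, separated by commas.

Need to visit all 14 open cells exactly once, starting at b2 and ending at b3.
Cell e2 has only two open neighbours (e1 and d2), so the path must pass straight through it: one of those is the cell it's entered from and the other is where it exits.
Route from b2: right to c2, down to c3, right to d3, up to d2, right to e2, up to e1, 4× left (reaching a1), 2× down (reaching a3), right to b3 — 13 moves in all.
Check: all 14 open cells covered.

b2, c2, c3, d3, d2, e2, e1, d1, c1, b1, a1, a2, a3, b3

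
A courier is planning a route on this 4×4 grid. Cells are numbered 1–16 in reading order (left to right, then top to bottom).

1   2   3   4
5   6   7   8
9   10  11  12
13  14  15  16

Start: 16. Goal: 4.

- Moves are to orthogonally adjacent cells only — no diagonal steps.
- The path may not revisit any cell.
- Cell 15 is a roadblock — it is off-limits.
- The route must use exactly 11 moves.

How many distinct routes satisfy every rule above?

14

Need simple routes of exactly 11 moves from 16 to 4 (Manhattan distance 3, so 4 moves are spent on a detour and 4 undoing it).
Branch systematically from the start, pruning whenever the remaining move budget drops below the Manhattan distance to 4 or differs from it in parity. Every completion starts via 12: 14.
That gives 14 routes.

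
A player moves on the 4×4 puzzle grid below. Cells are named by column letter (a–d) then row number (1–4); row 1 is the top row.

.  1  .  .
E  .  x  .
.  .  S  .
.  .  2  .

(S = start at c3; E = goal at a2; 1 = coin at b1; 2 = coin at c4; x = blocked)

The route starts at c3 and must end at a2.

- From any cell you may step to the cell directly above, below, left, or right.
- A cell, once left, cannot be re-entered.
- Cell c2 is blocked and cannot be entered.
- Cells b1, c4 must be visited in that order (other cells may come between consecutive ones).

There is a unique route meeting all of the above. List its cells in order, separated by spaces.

c3 b3 b2 b1 c1 d1 d2 d3 d4 c4 b4 a4 a3 a2

The waypoints must appear in the order b1, c4, with no cell reused.
Route from c3: left to b3, 2× up (reaching b1), 2× right (reaching d1), 3× down (reaching d4), 3× left (reaching a4), 2× up (reaching a2) — 13 moves in all.
Check: order respected (1 at step 3, 2 at step 9).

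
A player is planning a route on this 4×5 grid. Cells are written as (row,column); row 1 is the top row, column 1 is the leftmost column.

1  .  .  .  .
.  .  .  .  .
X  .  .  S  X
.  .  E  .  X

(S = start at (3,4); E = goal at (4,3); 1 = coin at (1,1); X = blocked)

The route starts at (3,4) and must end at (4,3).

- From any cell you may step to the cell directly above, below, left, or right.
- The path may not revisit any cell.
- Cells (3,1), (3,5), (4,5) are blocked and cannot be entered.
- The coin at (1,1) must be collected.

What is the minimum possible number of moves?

10

Any route passes through (1,1) somewhere between (3,4) and (4,3). Summing Manhattan distances along the two legs ((3,4) → (1,1) → (4,3)) gives a lower bound of 5 + 5 = 10 moves.
A route of 10 moves achieves this: (3,4) → (2,4) → (1,4) → (1,3) → (1,2) → (1,1) → (2,1) → (2,2) → (3,2) → (4,2) → (4,3).
Since 10 matches the lower bound, it is optimal.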